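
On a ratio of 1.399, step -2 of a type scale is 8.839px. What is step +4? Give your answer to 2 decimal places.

8.839 × 1.399⁶ = 8.839 × 7.49732 ≈ 66.269

66.27px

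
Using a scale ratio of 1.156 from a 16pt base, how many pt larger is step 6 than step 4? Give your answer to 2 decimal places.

9.61pt

Step 4: 16.0 × 1.156⁴ = 28.5727pt
Step 6: 16.0 × 1.156⁶ = 38.1827pt
Difference: 38.1827 − 28.5727 = 9.6100pt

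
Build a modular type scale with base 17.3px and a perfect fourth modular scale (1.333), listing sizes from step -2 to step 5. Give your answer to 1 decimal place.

9.7px, 13.0px, 17.3px, 23.1px, 30.7px, 41.0px, 54.6px, 72.8px

Step -2: 17.3 ÷ 1.333² = 9.7
Step -1: 17.3 ÷ 1.333 = 13.0
Step 0: 17.3px
Step 1: 17.3 × 1.333 = 23.1
Step 2: 17.3 × 1.333² = 30.7
Step 3: 17.3 × 1.333³ = 41.0
Step 4: 17.3 × 1.333⁴ = 54.6
Step 5: 17.3 × 1.333⁵ = 72.8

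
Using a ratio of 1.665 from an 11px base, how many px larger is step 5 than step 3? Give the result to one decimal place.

Step 3: 11.0 × 1.665³ = 50.773px
Step 5: 11.0 × 1.665⁵ = 140.755px
Difference: 140.755 − 50.773 = 89.982px

90.0px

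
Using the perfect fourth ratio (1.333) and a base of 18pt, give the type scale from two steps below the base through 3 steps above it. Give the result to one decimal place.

Step -2: 18.0 ÷ 1.333² = 10.1
Step -1: 18.0 ÷ 1.333 = 13.5
Step 0: 18pt
Step 1: 18.0 × 1.333 = 24.0
Step 2: 18.0 × 1.333² = 32.0
Step 3: 18.0 × 1.333³ = 42.6

10.1pt, 13.5pt, 18.0pt, 24.0pt, 32.0pt, 42.6pt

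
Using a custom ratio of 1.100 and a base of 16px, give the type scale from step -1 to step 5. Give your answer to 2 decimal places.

14.55px, 16.00px, 17.60px, 19.36px, 21.30px, 23.43px, 25.77px

Step -1: 16.0 ÷ 1.100 = 14.55
Step 0: 16px
Step 1: 16.0 × 1.100 = 17.60
Step 2: 16.0 × 1.100² = 19.36
Step 3: 16.0 × 1.100³ = 21.30
Step 4: 16.0 × 1.100⁴ = 23.43
Step 5: 16.0 × 1.100⁵ = 25.77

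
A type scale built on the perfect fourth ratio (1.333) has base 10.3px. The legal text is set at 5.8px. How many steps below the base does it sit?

1.333ⁿ = 10.3 / 5.8 = 1.7759
n = ln(1.7759) / ln(1.333) = 0.5743 / 0.2874 ≈ 2.00

2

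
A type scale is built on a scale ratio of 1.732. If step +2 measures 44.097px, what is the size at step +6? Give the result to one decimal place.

Moving from step +2 to step +6 is 4 steps up, so multiply by r⁴.
44.097 × 1.732⁴ = 44.097 × 8.99894 ≈ 396.826

396.8px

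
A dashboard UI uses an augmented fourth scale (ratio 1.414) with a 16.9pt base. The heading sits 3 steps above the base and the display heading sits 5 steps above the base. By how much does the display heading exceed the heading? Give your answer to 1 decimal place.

Step 3: 16.9 × 1.414³ = 47.779pt
Step 5: 16.9 × 1.414⁵ = 95.529pt
Difference: 95.529 − 47.779 = 47.750pt

47.7pt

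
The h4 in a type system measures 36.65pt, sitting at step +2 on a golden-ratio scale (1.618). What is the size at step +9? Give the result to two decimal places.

Moving from step +2 to step +9 is 7 steps up, so multiply by r⁷.
36.65 × 1.618⁷ = 36.65 × 29.03017 ≈ 1063.956

1063.96pt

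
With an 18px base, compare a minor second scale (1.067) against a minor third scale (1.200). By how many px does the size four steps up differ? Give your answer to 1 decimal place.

Minor second: 18.0 × 1.067⁴ = 23.331px
Minor third: 18.0 × 1.200⁴ = 37.325px
Difference: 37.325 − 23.331 = 13.994px

14.0px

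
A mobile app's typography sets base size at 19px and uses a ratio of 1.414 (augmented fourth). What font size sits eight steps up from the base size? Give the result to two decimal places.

Each step on a modular scale multiplies by the ratio, so the size n steps from the base is base × ratioⁿ.
19.0 × 1.414⁸ = 19.0 × 15.98068 ≈ 303.63

303.63px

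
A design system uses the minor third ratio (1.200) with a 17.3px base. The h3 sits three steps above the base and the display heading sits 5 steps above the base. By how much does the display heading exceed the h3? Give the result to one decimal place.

Step 3: 17.3 × 1.200³ = 29.894px
Step 5: 17.3 × 1.200⁵ = 43.048px
Difference: 43.048 − 29.894 = 13.154px

13.2px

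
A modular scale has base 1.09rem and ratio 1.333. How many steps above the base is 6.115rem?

6

1.333ⁿ = 6.115 / 1.09 = 5.6101
n = ln(5.6101) / ln(1.333) = 1.7246 / 0.2874 ≈ 6.00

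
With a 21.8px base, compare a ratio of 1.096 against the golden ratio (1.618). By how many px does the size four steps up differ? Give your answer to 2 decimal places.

At 1.096: 21.8 × 1.096⁴ = 31.4557px
Golden ratio: 21.8 × 1.618⁴ = 149.4069px
Difference: 149.4069 − 31.4557 = 117.9512px

117.95px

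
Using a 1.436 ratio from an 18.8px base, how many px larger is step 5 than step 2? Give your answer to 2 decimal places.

Step 2: 18.8 × 1.436² = 38.7674px
Step 5: 18.8 × 1.436⁵ = 114.7969px
Difference: 114.7969 − 38.7674 = 76.0295px

76.03px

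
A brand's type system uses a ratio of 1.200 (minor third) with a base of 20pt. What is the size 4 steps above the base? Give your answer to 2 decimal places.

A modular type scale is a geometric sequence: sizeₙ = base × rⁿ.
20.0 × 1.200⁴ = 20.0 × 2.07360 ≈ 41.47

41.47pt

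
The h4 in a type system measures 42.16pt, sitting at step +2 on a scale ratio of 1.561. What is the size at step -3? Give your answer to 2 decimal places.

42.16 ÷ 1.561⁵ = 42.16 ÷ 9.26861 ≈ 4.549

4.55pt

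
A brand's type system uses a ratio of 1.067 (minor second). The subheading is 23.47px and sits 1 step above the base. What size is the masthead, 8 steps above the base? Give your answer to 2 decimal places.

23.47 × 1.067⁷ = 23.47 × 1.57453 ≈ 36.954

36.95px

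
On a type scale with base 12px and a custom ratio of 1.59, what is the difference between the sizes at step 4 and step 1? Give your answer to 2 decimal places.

Step 1: 12.0 × 1.59 = 19.0800px
Step 4: 12.0 × 1.59⁴ = 76.6955px
Difference: 76.6955 − 19.0800 = 57.6155px

57.62px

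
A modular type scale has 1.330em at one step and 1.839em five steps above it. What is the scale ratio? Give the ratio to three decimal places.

The ratio satisfies 1.330 × r⁵ = 1.839, so r = (1.839 / 1.330)^(1/5).
r = 1.3827^(1/5) ≈ 1.0670

1.067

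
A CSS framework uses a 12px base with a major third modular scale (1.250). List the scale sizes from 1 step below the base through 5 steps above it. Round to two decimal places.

9.60px, 12.00px, 15.00px, 18.75px, 23.44px, 29.30px, 36.62px

Step -1: 12.0 ÷ 1.250 = 9.60
Step 0: 12px
Step 1: 12.0 × 1.250 = 15.00
Step 2: 12.0 × 1.250² = 18.75
Step 3: 12.0 × 1.250³ = 23.44
Step 4: 12.0 × 1.250⁴ = 29.30
Step 5: 12.0 × 1.250⁵ = 36.62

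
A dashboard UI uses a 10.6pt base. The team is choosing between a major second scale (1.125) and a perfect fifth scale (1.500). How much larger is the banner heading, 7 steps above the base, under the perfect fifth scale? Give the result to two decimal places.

156.94pt

Major second: 10.6 × 1.125⁷ = 24.1754pt
Perfect fifth: 10.6 × 1.500⁷ = 181.1109pt
Difference: 181.1109 − 24.1754 = 156.9355pt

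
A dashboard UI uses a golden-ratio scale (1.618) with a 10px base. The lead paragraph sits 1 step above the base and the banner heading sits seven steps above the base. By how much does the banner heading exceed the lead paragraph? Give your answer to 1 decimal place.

Step 1: 10.0 × 1.618 = 16.180px
Step 7: 10.0 × 1.618⁷ = 290.302px
Difference: 290.302 − 16.180 = 274.122px

274.1px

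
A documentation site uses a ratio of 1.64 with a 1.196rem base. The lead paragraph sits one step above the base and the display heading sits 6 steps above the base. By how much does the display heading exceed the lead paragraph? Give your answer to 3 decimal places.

21.308rem

Step 1: 1.196 × 1.64 = 1.96144rem
Step 6: 1.196 × 1.64⁶ = 23.26989rem
Difference: 23.26989 − 1.96144 = 21.30845rem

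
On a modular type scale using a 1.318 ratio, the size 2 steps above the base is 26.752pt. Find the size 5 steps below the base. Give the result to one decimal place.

26.752 ÷ 1.318⁷ = 26.752 ÷ 6.90888 ≈ 3.872

3.9pt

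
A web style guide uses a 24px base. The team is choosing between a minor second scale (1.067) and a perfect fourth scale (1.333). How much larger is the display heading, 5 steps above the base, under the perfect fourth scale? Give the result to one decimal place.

67.8px

Minor second: 24.0 × 1.067⁵ = 33.192px
Perfect fourth: 24.0 × 1.333⁵ = 101.009px
Difference: 101.009 − 33.192 = 67.817px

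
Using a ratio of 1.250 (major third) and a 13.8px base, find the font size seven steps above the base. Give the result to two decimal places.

65.80px

Every step multiplies by the scale ratio.
13.8 × 1.250⁷ = 13.8 × 4.76837 ≈ 65.80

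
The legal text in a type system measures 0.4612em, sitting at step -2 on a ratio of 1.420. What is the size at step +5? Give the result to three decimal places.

5.369em

The gap is 5 − (-2) = 7 steps, so the factor is 1.420^7.
0.4612 × 1.420⁷ = 0.4612 × 11.64175 ≈ 5.369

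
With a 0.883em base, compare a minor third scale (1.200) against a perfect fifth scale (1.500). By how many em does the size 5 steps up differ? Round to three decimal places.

Minor third: 0.883 × 1.200⁵ = 2.19719em
Perfect fifth: 0.883 × 1.500⁵ = 6.70528em
Difference: 6.70528 − 2.19719 = 4.50809em

4.508em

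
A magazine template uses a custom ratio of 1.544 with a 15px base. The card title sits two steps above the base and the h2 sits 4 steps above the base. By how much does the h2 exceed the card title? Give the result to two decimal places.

49.49px

Step 2: 15.0 × 1.544² = 35.7590px
Step 4: 15.0 × 1.544⁴ = 85.2473px
Difference: 85.2473 − 35.7590 = 49.4883px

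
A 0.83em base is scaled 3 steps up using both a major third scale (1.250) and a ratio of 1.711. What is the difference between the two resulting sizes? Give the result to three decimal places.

2.536em

Major third: 0.83 × 1.250³ = 1.62109em
At 1.711: 0.83 × 1.711³ = 4.15746em
Difference: 4.15746 − 1.62109 = 2.53637em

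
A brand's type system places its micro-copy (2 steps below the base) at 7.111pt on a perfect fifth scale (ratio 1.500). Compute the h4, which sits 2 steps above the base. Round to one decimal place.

7.111 × 1.500⁴ = 7.111 × 5.06250 ≈ 35.999

36.0pt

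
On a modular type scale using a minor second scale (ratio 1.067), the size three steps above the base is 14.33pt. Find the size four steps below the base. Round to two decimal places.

9.10pt

The gap is -4 − (3) = -7 steps, so the factor is 1.067^-7.
14.33 ÷ 1.067⁷ = 14.33 ÷ 1.57453 ≈ 9.101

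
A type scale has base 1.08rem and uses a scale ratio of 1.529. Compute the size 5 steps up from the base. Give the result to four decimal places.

1.08 × 1.529⁵ = 1.08 × 8.35675 ≈ 9.0253

9.0253rem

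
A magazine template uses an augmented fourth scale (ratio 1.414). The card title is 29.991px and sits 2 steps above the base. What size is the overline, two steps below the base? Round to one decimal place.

7.5px

The gap is -2 − (2) = -4 steps, so the factor is 1.414^-4.
29.991 ÷ 1.414⁴ = 29.991 ÷ 3.99758 ≈ 7.502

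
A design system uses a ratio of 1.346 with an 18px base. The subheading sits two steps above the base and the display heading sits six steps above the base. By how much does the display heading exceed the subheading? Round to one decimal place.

Step 2: 18.0 × 1.346² = 32.611px
Step 6: 18.0 × 1.346⁶ = 107.039px
Difference: 107.039 − 32.611 = 74.428px

74.4px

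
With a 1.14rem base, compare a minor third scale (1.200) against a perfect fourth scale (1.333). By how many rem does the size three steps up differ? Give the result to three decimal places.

0.730rem

Minor third: 1.14 × 1.200³ = 1.96992rem
Perfect fourth: 1.14 × 1.333³ = 2.70020rem
Difference: 2.70020 − 1.96992 = 0.73028rem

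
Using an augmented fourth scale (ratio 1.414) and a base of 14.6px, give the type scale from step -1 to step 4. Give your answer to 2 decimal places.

10.33px, 14.60px, 20.64px, 29.19px, 41.28px, 58.36px

Step -1: 14.6 ÷ 1.414 = 10.33
Step 0: 14.6px
Step 1: 14.6 × 1.414 = 20.64
Step 2: 14.6 × 1.414² = 29.19
Step 3: 14.6 × 1.414³ = 41.28
Step 4: 14.6 × 1.414⁴ = 58.36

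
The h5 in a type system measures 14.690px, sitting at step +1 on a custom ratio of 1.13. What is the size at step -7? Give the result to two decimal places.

Moving from step +1 to step -7 is 8 steps down, so divide by r⁸.
14.690 ÷ 1.13⁸ = 14.690 ÷ 2.65844 ≈ 5.526

5.53px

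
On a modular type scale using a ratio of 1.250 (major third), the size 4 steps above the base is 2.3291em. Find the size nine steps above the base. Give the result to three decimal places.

The gap is 9 − (4) = 5 steps, so the factor is 1.250^5.
2.3291 × 1.250⁵ = 2.3291 × 3.05176 ≈ 7.108

7.108em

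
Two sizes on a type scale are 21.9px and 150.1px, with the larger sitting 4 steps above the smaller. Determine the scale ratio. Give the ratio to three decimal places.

r⁴ = 150.1 / 21.9, so r = (150.1/21.9)^(1/4).
r = 6.8539^(1/4) ≈ 1.6180

1.618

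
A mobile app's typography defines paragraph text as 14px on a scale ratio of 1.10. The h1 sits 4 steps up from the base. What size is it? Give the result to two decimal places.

20.50px

14.0 × 1.10⁴ = 14.0 × 1.46410 ≈ 20.50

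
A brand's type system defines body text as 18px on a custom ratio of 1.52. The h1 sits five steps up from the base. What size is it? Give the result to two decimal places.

146.05px

18.0 × 1.52⁵ = 18.0 × 8.11368 ≈ 146.05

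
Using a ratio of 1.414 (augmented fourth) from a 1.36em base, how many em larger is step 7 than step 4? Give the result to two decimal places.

Step 4: 1.36 × 1.414⁴ = 5.4367em
Step 7: 1.36 × 1.414⁷ = 15.3704em
Difference: 15.3704 − 5.4367 = 9.9337em

9.93em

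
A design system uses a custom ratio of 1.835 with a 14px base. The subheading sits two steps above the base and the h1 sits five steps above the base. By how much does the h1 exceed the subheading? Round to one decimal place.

Step 2: 14.0 × 1.835² = 47.141px
Step 5: 14.0 × 1.835⁵ = 291.278px
Difference: 291.278 − 47.141 = 244.137px

244.1px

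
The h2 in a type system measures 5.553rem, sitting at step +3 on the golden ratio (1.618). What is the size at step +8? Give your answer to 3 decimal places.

5.553 × 1.618⁵ = 5.553 × 11.08901 ≈ 61.577

61.577rem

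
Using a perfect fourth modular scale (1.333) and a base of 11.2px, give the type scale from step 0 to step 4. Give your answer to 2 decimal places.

Step 0: 11.2px
Step 1: 11.2 × 1.333 = 14.93
Step 2: 11.2 × 1.333² = 19.90
Step 3: 11.2 × 1.333³ = 26.53
Step 4: 11.2 × 1.333⁴ = 35.36

11.20px, 14.93px, 19.90px, 26.53px, 35.36px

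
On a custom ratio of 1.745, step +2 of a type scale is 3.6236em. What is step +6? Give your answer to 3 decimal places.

33.599em

3.6236 × 1.745⁴ = 3.6236 × 9.27218 ≈ 33.599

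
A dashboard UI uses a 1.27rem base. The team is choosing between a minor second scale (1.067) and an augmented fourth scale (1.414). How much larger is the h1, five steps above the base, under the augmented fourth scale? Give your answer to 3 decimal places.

5.422rem

Minor second: 1.27 × 1.067⁵ = 1.75641rem
Augmented fourth: 1.27 × 1.414⁵ = 7.17878rem
Difference: 7.17878 − 1.75641 = 5.42237rem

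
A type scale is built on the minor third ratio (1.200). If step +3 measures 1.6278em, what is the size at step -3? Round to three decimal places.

Moving from step +3 to step -3 is 6 steps down, so divide by r⁶.
1.6278 ÷ 1.200⁶ = 1.6278 ÷ 2.98598 ≈ 0.545

0.545em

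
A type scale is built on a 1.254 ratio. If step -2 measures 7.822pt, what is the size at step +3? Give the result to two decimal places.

24.26pt

Moving from step -2 to step +3 is 5 steps up, so multiply by r⁵.
7.822 × 1.254⁵ = 7.822 × 3.10090 ≈ 24.255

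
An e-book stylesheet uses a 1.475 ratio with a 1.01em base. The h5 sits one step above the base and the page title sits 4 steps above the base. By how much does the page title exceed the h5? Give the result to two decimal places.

Step 1: 1.01 × 1.475 = 1.4898em
Step 4: 1.01 × 1.475⁴ = 4.7807em
Difference: 4.7807 − 1.4898 = 3.2909em

3.29em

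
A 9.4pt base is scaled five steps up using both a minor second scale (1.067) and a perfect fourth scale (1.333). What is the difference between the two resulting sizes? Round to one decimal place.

26.6pt

Minor second: 9.4 × 1.067⁵ = 13.000pt
Perfect fourth: 9.4 × 1.333⁵ = 39.562pt
Difference: 39.562 − 13.000 = 26.562pt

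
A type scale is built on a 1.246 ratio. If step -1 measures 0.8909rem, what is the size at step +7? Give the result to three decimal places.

0.8909 × 1.246⁸ = 0.8909 × 5.80957 ≈ 5.176

5.176rem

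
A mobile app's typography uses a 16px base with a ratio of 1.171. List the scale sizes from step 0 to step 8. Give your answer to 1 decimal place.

16.0px, 18.7px, 21.9px, 25.7px, 30.1px, 35.2px, 41.3px, 48.3px, 56.6px

Step 0: 16px
Step 1: 16.0 × 1.171 = 18.7
Step 2: 16.0 × 1.171² = 21.9
Step 3: 16.0 × 1.171³ = 25.7
Step 4: 16.0 × 1.171⁴ = 30.1
Step 5: 16.0 × 1.171⁵ = 35.2
Step 6: 16.0 × 1.171⁶ = 41.3
Step 7: 16.0 × 1.171⁷ = 48.3
Step 8: 16.0 × 1.171⁸ = 56.6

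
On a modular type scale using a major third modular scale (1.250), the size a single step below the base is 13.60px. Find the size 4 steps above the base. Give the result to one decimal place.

41.5px

The gap is 4 − (-1) = 5 steps, so the factor is 1.250^5.
13.60 × 1.250⁵ = 13.60 × 3.05176 ≈ 41.504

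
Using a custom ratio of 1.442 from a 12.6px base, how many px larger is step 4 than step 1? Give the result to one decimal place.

Step 1: 12.6 × 1.442 = 18.169px
Step 4: 12.6 × 1.442⁴ = 54.479px
Difference: 54.479 − 18.169 = 36.310px

36.3px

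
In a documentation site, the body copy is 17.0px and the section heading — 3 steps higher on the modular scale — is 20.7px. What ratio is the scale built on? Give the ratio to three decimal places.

1.068

r³ = 20.7 / 17.0, so r = (20.7/17.0)^(1/3).
r = 1.2176^(1/3) ≈ 1.0678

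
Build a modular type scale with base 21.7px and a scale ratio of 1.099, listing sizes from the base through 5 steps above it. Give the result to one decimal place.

Step 0: 21.7px
Step 1: 21.7 × 1.099 = 23.8
Step 2: 21.7 × 1.099² = 26.2
Step 3: 21.7 × 1.099³ = 28.8
Step 4: 21.7 × 1.099⁴ = 31.7
Step 5: 21.7 × 1.099⁵ = 34.8

21.7px, 23.8px, 26.2px, 28.8px, 31.7px, 34.8px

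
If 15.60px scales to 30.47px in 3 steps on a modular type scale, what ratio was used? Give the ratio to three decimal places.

1.250

The ratio satisfies 15.60 × r³ = 30.47, so r = (30.47 / 15.60)^(1/3).
r = 1.9532^(1/3) ≈ 1.2500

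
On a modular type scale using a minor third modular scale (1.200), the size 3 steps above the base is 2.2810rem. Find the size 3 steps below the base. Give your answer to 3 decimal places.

2.2810 ÷ 1.200⁶ = 2.2810 ÷ 2.98598 ≈ 0.764

0.764rem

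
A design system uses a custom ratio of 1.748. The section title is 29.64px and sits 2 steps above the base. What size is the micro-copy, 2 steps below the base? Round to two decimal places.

3.17px

29.64 ÷ 1.748⁴ = 29.64 ÷ 9.33610 ≈ 3.175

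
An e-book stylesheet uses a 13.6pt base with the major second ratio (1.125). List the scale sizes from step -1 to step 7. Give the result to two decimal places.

Step -1: 13.6 ÷ 1.125 = 12.09
Step 0: 13.6pt
Step 1: 13.6 × 1.125 = 15.30
Step 2: 13.6 × 1.125² = 17.21
Step 3: 13.6 × 1.125³ = 19.36
Step 4: 13.6 × 1.125⁴ = 21.78
Step 5: 13.6 × 1.125⁵ = 24.51
Step 6: 13.6 × 1.125⁶ = 27.57
Step 7: 13.6 × 1.125⁷ = 31.02

12.09pt, 13.60pt, 15.30pt, 17.21pt, 19.36pt, 21.78pt, 24.51pt, 27.57pt, 31.02pt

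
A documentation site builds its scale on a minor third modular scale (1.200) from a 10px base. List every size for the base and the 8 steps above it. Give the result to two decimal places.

10.00px, 12.00px, 14.40px, 17.28px, 20.74px, 24.88px, 29.86px, 35.83px, 43.00px

Step 0: 10px
Step 1: 10.0 × 1.200 = 12.00
Step 2: 10.0 × 1.200² = 14.40
Step 3: 10.0 × 1.200³ = 17.28
Step 4: 10.0 × 1.200⁴ = 20.74
Step 5: 10.0 × 1.200⁵ = 24.88
Step 6: 10.0 × 1.200⁶ = 29.86
Step 7: 10.0 × 1.200⁷ = 35.83
Step 8: 10.0 × 1.200⁸ = 43.00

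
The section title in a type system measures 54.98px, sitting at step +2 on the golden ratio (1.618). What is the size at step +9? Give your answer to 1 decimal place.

1596.1px

54.98 × 1.618⁷ = 54.98 × 29.03017 ≈ 1596.079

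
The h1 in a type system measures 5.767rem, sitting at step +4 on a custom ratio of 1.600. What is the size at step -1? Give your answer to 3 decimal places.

Moving from step +4 to step -1 is 5 steps down, so divide by r⁵.
5.767 ÷ 1.600⁵ = 5.767 ÷ 10.48576 ≈ 0.550

0.550rem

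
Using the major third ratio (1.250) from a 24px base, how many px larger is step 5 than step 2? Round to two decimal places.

Step 2: 24.0 × 1.250² = 37.5000px
Step 5: 24.0 × 1.250⁵ = 73.2422px
Difference: 73.2422 − 37.5000 = 35.7422px

35.74px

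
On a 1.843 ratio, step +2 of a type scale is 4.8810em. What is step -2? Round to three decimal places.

4.8810 ÷ 1.843⁴ = 4.8810 ÷ 11.53722 ≈ 0.423

0.423em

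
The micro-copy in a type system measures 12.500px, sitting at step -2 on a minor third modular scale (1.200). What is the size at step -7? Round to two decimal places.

12.500 ÷ 1.200⁵ = 12.500 ÷ 2.48832 ≈ 5.023

5.02px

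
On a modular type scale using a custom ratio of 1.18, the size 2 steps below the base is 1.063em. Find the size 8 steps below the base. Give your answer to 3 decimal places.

1.063 ÷ 1.18⁶ = 1.063 ÷ 2.69955 ≈ 0.394

0.394em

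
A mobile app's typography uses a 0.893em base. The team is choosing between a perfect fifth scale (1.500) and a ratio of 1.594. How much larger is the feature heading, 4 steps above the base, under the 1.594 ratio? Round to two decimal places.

Perfect fifth: 0.893 × 1.500⁴ = 4.5208em
At 1.594: 0.893 × 1.594⁴ = 5.7651em
Difference: 5.7651 − 4.5208 = 1.2443em

1.24em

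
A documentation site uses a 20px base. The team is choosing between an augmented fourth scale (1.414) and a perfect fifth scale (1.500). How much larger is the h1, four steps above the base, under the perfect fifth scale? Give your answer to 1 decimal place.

21.3px

Augmented fourth: 20.0 × 1.414⁴ = 79.952px
Perfect fifth: 20.0 × 1.500⁴ = 101.250px
Difference: 101.250 − 79.952 = 21.298px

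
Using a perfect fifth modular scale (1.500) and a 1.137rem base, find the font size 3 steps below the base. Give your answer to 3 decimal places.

0.337rem

A modular type scale is a geometric sequence: sizeₙ = base × rⁿ.
1.137 ÷ 1.500³ = 1.137 ÷ 3.37500 ≈ 0.337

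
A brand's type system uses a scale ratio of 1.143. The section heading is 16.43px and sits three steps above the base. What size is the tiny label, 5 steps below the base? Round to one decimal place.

Moving from step +3 to step -5 is 8 steps down, so divide by r⁸.
16.43 ÷ 1.143⁸ = 16.43 ÷ 2.91320 ≈ 5.640

5.6px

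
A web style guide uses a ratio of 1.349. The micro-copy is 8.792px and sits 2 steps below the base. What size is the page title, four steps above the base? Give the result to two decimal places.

Moving from step -2 to step +4 is 6 steps up, so multiply by r⁶.
8.792 × 1.349⁶ = 8.792 × 6.02659 ≈ 52.986

52.99px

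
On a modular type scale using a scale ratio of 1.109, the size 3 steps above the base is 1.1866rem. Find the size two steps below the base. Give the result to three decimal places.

0.707rem

1.1866 ÷ 1.109⁵ = 1.1866 ÷ 1.67748 ≈ 0.707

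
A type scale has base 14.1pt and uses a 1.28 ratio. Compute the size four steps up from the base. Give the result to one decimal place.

A modular type scale is a geometric sequence: sizeₙ = base × rⁿ.
14.1 × 1.28⁴ = 14.1 × 2.68435 ≈ 37.85

37.8pt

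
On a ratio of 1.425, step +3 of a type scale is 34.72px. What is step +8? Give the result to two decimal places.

204.01px

34.72 × 1.425⁵ = 34.72 × 5.87590 ≈ 204.011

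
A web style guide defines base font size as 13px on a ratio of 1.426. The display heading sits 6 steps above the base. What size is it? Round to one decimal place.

109.3px

A modular type scale is a geometric sequence: sizeₙ = base × rⁿ.
13.0 × 1.426⁶ = 13.0 × 8.40847 ≈ 109.31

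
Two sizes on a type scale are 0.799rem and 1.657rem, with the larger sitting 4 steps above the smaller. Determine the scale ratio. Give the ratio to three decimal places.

1.200

r⁴ = 1.657 / 0.799, so r = (1.657/0.799)^(1/4).
r = 2.0738^(1/4) ≈ 1.2000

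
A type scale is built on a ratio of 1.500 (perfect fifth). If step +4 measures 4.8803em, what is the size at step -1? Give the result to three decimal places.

4.8803 ÷ 1.500⁵ = 4.8803 ÷ 7.59375 ≈ 0.643

0.643em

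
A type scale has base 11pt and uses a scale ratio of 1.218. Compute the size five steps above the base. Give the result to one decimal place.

Each step on a modular scale multiplies by the ratio, so the size n steps from the base is base × ratioⁿ.
11.0 × 1.218⁵ = 11.0 × 2.68063 ≈ 29.49

29.5pt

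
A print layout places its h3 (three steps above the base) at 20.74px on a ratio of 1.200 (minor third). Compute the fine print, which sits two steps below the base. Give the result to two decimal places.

8.33px

20.74 ÷ 1.200⁵ = 20.74 ÷ 2.48832 ≈ 8.335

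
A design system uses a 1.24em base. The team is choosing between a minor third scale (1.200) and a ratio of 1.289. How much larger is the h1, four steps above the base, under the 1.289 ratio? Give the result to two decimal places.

0.85em

Minor third: 1.24 × 1.200⁴ = 2.5713em
At 1.289: 1.24 × 1.289⁴ = 3.4232em
Difference: 3.4232 − 2.5713 = 0.8519em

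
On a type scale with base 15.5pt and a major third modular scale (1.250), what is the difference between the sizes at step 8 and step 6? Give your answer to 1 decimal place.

33.3pt

Step 6: 15.5 × 1.250⁶ = 59.128pt
Step 8: 15.5 × 1.250⁸ = 92.387pt
Difference: 92.387 − 59.128 = 33.259pt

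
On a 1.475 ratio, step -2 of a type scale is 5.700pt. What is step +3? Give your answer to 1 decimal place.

5.700 × 1.475⁵ = 5.700 × 6.98168 ≈ 39.796

39.8pt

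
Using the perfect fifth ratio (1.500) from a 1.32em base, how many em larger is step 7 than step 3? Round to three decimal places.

Step 3: 1.32 × 1.500³ = 4.45500em
Step 7: 1.32 × 1.500⁷ = 22.55344em
Difference: 22.55344 − 4.45500 = 18.09844em

18.098em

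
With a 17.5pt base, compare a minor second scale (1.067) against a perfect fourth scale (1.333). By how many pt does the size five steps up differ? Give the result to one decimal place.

Minor second: 17.5 × 1.067⁵ = 24.202pt
Perfect fourth: 17.5 × 1.333⁵ = 73.653pt
Difference: 73.653 − 24.202 = 49.451pt

49.5pt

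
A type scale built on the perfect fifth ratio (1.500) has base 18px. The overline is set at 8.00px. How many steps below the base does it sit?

1.500ⁿ = 18 / 8.00 = 2.2500
n = ln(2.2500) / ln(1.500) = 0.8109 / 0.4055 ≈ 2.00

2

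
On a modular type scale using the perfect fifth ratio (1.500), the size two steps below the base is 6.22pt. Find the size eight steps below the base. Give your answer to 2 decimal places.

0.55pt

6.22 ÷ 1.500⁶ = 6.22 ÷ 11.39062 ≈ 0.546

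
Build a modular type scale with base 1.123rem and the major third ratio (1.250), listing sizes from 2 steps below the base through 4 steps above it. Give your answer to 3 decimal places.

Step -2: 1.123 ÷ 1.250² = 0.719
Step -1: 1.123 ÷ 1.250 = 0.898
Step 0: 1.123rem
Step 1: 1.123 × 1.250 = 1.404
Step 2: 1.123 × 1.250² = 1.755
Step 3: 1.123 × 1.250³ = 2.193
Step 4: 1.123 × 1.250⁴ = 2.742

0.719rem, 0.898rem, 1.123rem, 1.404rem, 1.755rem, 2.193rem, 2.742rem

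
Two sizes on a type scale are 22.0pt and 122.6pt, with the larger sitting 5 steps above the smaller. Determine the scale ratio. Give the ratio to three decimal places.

1.410

The ratio satisfies 22.0 × r⁵ = 122.6, so r = (122.6 / 22.0)^(1/5).
r = 5.5727^(1/5) ≈ 1.4100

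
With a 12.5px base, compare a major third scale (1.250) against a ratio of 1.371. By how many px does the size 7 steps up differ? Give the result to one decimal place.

54.2px

Major third: 12.5 × 1.250⁷ = 59.605px
At 1.371: 12.5 × 1.371⁷ = 113.808px
Difference: 113.808 − 59.605 = 54.203px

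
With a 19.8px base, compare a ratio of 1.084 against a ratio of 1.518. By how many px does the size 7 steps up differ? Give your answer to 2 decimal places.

At 1.084: 19.8 × 1.084⁷ = 34.8233px
At 1.518: 19.8 × 1.518⁷ = 367.7626px
Difference: 367.7626 − 34.8233 = 332.9393px

332.94px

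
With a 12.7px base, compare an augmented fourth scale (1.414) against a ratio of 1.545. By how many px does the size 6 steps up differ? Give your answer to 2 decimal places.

71.22px

Augmented fourth: 12.7 × 1.414⁶ = 101.5080px
At 1.545: 12.7 × 1.545⁶ = 172.7327px
Difference: 172.7327 − 101.5080 = 71.2247px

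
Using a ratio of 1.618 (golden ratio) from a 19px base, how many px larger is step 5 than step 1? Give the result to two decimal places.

179.95px

Step 1: 19.0 × 1.618 = 30.7420px
Step 5: 19.0 × 1.618⁵ = 210.6911px
Difference: 210.6911 − 30.7420 = 179.9491px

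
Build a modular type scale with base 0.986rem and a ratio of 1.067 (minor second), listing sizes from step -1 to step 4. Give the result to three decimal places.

Step -1: 0.986 ÷ 1.067 = 0.924
Step 0: 0.986rem
Step 1: 0.986 × 1.067 = 1.052
Step 2: 0.986 × 1.067² = 1.123
Step 3: 0.986 × 1.067³ = 1.198
Step 4: 0.986 × 1.067⁴ = 1.278

0.924rem, 0.986rem, 1.052rem, 1.123rem, 1.198rem, 1.278rem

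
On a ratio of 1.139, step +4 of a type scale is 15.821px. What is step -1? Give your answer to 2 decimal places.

Moving from step +4 to step -1 is 5 steps down, so divide by r⁵.
15.821 ÷ 1.139⁵ = 15.821 ÷ 1.91698 ≈ 8.253

8.25px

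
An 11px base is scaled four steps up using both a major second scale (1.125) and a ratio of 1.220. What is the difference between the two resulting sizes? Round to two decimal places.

6.75px

Major second: 11.0 × 1.125⁴ = 17.6199px
At 1.220: 11.0 × 1.220⁴ = 24.3687px
Difference: 24.3687 − 17.6199 = 6.7488px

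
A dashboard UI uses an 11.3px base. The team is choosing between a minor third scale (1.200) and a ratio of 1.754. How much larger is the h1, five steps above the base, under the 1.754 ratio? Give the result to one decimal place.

159.5px

Minor third: 11.3 × 1.200⁵ = 28.118px
At 1.754: 11.3 × 1.754⁵ = 187.597px
Difference: 187.597 − 28.118 = 159.479px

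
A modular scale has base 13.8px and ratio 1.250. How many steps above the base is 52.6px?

1.250ⁿ = 52.6 / 13.8 = 3.8116
n = ln(3.8116) / ln(1.250) = 1.3380 / 0.2231 ≈ 6.00

6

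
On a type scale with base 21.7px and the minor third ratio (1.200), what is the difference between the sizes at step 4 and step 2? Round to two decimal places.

Step 2: 21.7 × 1.200² = 31.2480px
Step 4: 21.7 × 1.200⁴ = 44.9971px
Difference: 44.9971 − 31.2480 = 13.7491px

13.75px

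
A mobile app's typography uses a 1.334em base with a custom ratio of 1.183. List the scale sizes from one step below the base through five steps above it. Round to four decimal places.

1.1276em, 1.3340em, 1.5781em, 1.8669em, 2.2086em, 2.6127em, 3.0909em

Step -1: 1.334 ÷ 1.183 = 1.1276
Step 0: 1.334em
Step 1: 1.334 × 1.183 = 1.5781
Step 2: 1.334 × 1.183² = 1.8669
Step 3: 1.334 × 1.183³ = 2.2086
Step 4: 1.334 × 1.183⁴ = 2.6127
Step 5: 1.334 × 1.183⁵ = 3.0909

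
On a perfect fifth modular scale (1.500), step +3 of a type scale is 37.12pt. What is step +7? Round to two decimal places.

37.12 × 1.500⁴ = 37.12 × 5.06250 ≈ 187.920

187.92pt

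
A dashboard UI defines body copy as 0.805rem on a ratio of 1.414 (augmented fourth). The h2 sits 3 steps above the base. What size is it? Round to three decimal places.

0.805 × 1.414³ = 0.805 × 2.82715 ≈ 2.276

2.276rem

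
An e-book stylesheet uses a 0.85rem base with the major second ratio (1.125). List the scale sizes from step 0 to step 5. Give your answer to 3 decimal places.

Step 0: 0.85rem
Step 1: 0.85 × 1.125 = 0.956
Step 2: 0.85 × 1.125² = 1.076
Step 3: 0.85 × 1.125³ = 1.210
Step 4: 0.85 × 1.125⁴ = 1.362
Step 5: 0.85 × 1.125⁵ = 1.532

0.850rem, 0.956rem, 1.076rem, 1.210rem, 1.362rem, 1.532rem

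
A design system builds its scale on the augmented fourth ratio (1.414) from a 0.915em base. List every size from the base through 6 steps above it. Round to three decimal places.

0.915em, 1.294em, 1.829em, 2.587em, 3.658em, 5.172em, 7.313em

Step 0: 0.915em
Step 1: 0.915 × 1.414 = 1.294
Step 2: 0.915 × 1.414² = 1.829
Step 3: 0.915 × 1.414³ = 2.587
Step 4: 0.915 × 1.414⁴ = 3.658
Step 5: 0.915 × 1.414⁵ = 5.172
Step 6: 0.915 × 1.414⁶ = 7.313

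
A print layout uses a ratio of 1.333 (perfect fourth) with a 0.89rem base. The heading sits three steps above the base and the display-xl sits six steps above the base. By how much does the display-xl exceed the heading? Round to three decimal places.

2.885rem

Step 3: 0.89 × 1.333³ = 2.10805rem
Step 6: 0.89 × 1.333⁶ = 4.99311rem
Difference: 4.99311 − 2.10805 = 2.88506rem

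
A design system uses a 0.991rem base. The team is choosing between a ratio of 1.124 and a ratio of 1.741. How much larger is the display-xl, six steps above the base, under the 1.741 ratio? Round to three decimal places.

At 1.124: 0.991 × 1.124⁶ = 1.99835rem
At 1.741: 0.991 × 1.741⁶ = 27.59728rem
Difference: 27.59728 − 1.99835 = 25.59893rem

25.599rem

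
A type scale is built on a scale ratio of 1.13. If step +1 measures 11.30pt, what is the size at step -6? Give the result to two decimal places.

Moving from step +1 to step -6 is 7 steps down, so divide by r⁷.
11.30 ÷ 1.13⁷ = 11.30 ÷ 2.35261 ≈ 4.803

4.80pt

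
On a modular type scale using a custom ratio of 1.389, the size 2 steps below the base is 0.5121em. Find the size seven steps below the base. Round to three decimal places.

0.5121 ÷ 1.389⁵ = 0.5121 ÷ 5.17025 ≈ 0.099

0.099em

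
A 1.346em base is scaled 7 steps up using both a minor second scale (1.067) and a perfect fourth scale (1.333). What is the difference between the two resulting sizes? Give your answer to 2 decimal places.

7.95em

Minor second: 1.346 × 1.067⁷ = 2.1193em
Perfect fourth: 1.346 × 1.333⁷ = 10.0660em
Difference: 10.0660 − 2.1193 = 7.9467em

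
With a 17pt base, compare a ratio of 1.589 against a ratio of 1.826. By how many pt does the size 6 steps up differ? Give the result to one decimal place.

356.5pt

At 1.589: 17.0 × 1.589⁶ = 273.648pt
At 1.826: 17.0 × 1.826⁶ = 630.164pt
Difference: 630.164 − 273.648 = 356.516pt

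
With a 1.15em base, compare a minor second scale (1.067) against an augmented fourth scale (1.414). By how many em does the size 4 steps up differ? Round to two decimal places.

3.11em

Minor second: 1.15 × 1.067⁴ = 1.4906em
Augmented fourth: 1.15 × 1.414⁴ = 4.5972em
Difference: 4.5972 − 1.4906 = 3.1066em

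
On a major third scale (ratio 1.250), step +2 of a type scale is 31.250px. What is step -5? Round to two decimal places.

6.55px

31.250 ÷ 1.250⁷ = 31.250 ÷ 4.76837 ≈ 6.554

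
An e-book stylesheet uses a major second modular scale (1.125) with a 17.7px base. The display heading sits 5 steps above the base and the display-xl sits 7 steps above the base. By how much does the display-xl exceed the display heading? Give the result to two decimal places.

Step 5: 17.7 × 1.125⁵ = 31.8960px
Step 7: 17.7 × 1.125⁷ = 40.3683px
Difference: 40.3683 − 31.8960 = 8.4723px

8.47px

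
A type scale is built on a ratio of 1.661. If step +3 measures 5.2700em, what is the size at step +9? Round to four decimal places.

5.2700 × 1.661⁶ = 5.2700 × 20.99993 ≈ 110.6696

110.6696em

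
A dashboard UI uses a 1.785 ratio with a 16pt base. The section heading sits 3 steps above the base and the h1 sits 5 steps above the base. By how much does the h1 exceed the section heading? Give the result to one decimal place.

Step 3: 16.0 × 1.785³ = 90.999pt
Step 5: 16.0 × 1.785⁵ = 289.942pt
Difference: 289.942 − 90.999 = 198.943pt

198.9pt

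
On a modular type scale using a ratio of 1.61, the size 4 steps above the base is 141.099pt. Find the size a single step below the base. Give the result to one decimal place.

13.0pt

141.099 ÷ 1.61⁵ = 141.099 ÷ 10.81756 ≈ 13.044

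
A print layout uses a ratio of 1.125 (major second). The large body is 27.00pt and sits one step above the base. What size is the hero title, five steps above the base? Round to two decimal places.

27.00 × 1.125⁴ = 27.00 × 1.60181 ≈ 43.249

43.25pt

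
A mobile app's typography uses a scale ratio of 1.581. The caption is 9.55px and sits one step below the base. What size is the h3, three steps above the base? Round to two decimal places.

59.67px

9.55 × 1.581⁴ = 9.55 × 6.24781 ≈ 59.667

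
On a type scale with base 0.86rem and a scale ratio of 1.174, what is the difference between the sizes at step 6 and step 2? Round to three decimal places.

1.066rem

Step 2: 0.86 × 1.174² = 1.18532rem
Step 6: 0.86 × 1.174⁶ = 2.25168rem
Difference: 2.25168 − 1.18532 = 1.06636rem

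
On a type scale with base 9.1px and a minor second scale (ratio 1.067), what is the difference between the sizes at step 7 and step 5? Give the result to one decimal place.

Step 5: 9.1 × 1.067⁵ = 12.585px
Step 7: 9.1 × 1.067⁷ = 14.328px
Difference: 14.328 − 12.585 = 1.743px

1.7px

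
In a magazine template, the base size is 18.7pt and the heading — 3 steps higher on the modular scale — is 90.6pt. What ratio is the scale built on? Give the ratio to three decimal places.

1.692

r³ = 90.6 / 18.7, so r = (90.6/18.7)^(1/3).
r = 4.8449^(1/3) ≈ 1.6921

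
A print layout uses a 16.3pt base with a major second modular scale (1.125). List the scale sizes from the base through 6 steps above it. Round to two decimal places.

16.30pt, 18.34pt, 20.63pt, 23.21pt, 26.11pt, 29.37pt, 33.04pt

Step 0: 16.3pt
Step 1: 16.3 × 1.125 = 18.34
Step 2: 16.3 × 1.125² = 20.63
Step 3: 16.3 × 1.125³ = 23.21
Step 4: 16.3 × 1.125⁴ = 26.11
Step 5: 16.3 × 1.125⁵ = 29.37
Step 6: 16.3 × 1.125⁶ = 33.04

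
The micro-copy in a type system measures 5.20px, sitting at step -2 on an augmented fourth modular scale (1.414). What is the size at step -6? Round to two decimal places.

5.20 ÷ 1.414⁴ = 5.20 ÷ 3.99758 ≈ 1.301

1.30px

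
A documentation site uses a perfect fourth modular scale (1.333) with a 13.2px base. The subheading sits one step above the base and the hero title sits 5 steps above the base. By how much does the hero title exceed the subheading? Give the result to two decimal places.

37.96px

Step 1: 13.2 × 1.333 = 17.5956px
Step 5: 13.2 × 1.333⁵ = 55.5552px
Difference: 55.5552 − 17.5956 = 37.9596px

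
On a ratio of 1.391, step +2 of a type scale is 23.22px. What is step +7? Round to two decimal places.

120.92px

The gap is 7 − (2) = 5 steps, so the factor is 1.391^5.
23.22 × 1.391⁵ = 23.22 × 5.20758 ≈ 120.920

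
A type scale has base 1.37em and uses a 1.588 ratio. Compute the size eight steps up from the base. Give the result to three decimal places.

55.402em

1.37 × 1.588⁸ = 1.37 × 40.43933 ≈ 55.402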